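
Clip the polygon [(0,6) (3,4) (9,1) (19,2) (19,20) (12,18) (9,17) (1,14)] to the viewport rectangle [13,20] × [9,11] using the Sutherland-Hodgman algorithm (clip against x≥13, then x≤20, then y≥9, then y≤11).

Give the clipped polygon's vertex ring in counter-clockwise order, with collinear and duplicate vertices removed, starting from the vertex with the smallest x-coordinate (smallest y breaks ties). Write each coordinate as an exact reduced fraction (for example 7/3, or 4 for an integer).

Clipped polygon: [(13,9) (19,9) (19,11) (13,11)]

1. After x ≥ 13: [(13,7/5) (19,2) (19,20) (13,128/7)]
2. After x ≤ 20: [(13,7/5) (19,2) (19,20) (13,128/7)]
3. After y ≥ 9: [(13,9) (19,9) (19,20) (13,128/7)]
4. After y ≤ 11: [(13,11) (13,9) (19,9) (19,11)]
5. Canonical ring: [(13,9) (19,9) (19,11) (13,11)]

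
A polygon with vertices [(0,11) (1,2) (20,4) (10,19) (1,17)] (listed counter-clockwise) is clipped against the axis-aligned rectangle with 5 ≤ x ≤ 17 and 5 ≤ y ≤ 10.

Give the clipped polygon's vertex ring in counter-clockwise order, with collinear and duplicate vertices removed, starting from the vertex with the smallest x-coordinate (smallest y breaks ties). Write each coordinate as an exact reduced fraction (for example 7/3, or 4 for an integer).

Clipped polygon: [(5,5) (17,5) (17,17/2) (16,10) (5,10)]

1. After x ≥ 5: [(5,46/19) (20,4) (10,19) (5,161/9)]
2. After x ≤ 17: [(5,46/19) (17,70/19) (17,17/2) (10,19) (5,161/9)]
3. After y ≥ 5: [(5,5) (17,5) (17,17/2) (10,19) (5,161/9)]
4. After y ≤ 10: [(5,10) (5,5) (17,5) (17,17/2) (16,10)]
5. Canonical ring: [(5,5) (17,5) (17,17/2) (16,10) (5,10)]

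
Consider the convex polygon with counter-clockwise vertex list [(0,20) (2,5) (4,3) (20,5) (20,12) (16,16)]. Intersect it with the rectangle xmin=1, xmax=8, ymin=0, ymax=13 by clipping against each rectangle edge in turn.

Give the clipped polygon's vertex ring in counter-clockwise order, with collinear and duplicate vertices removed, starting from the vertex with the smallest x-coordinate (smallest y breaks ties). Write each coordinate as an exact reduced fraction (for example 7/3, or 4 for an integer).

1. After x ≥ 1: [(1,79/4) (1,25/2) (2,5) (4,3) (20,5) (20,12) (16,16)]
2. After x ≤ 8: [(8,18) (1,79/4) (1,25/2) (2,5) (4,3) (8,7/2)]
3. After y ≥ 0: [(8,18) (1,79/4) (1,25/2) (2,5) (4,3) (8,7/2)]
4. After y ≤ 13: [(8,13) (1,13) (1,25/2) (2,5) (4,3) (8,7/2)]
5. Canonical ring: [(1,25/2) (2,5) (4,3) (8,7/2) (8,13) (1,13)]

Clipped polygon: [(1,25/2) (2,5) (4,3) (8,7/2) (8,13) (1,13)]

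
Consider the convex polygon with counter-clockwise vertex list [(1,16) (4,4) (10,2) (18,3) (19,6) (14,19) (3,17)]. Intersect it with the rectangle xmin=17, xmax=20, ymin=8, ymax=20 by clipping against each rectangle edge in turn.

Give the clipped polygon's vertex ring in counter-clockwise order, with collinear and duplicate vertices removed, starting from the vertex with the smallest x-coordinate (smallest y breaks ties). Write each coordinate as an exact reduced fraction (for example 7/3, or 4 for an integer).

1. After x ≥ 17: [(17,23/8) (18,3) (19,6) (17,56/5)]
2. After x ≤ 20: [(17,23/8) (18,3) (19,6) (17,56/5)]
3. After y ≥ 8: [(17,8) (237/13,8) (17,56/5)]
4. After y ≤ 20: [(17,8) (237/13,8) (17,56/5)]
5. Canonical ring: [(17,8) (237/13,8) (17,56/5)]

Clipped polygon: [(17,8) (237/13,8) (17,56/5)]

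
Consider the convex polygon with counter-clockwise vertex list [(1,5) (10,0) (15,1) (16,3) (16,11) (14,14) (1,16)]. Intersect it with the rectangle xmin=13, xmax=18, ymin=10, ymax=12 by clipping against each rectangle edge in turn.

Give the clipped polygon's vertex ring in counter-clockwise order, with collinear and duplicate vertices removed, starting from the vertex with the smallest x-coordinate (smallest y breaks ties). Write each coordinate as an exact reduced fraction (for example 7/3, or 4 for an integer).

1. After x ≥ 13: [(13,3/5) (15,1) (16,3) (16,11) (14,14) (13,184/13)]
2. After x ≤ 18: [(13,3/5) (15,1) (16,3) (16,11) (14,14) (13,184/13)]
3. After y ≥ 10: [(13,10) (16,10) (16,11) (14,14) (13,184/13)]
4. After y ≤ 12: [(13,12) (13,10) (16,10) (16,11) (46/3,12)]
5. Canonical ring: [(13,10) (16,10) (16,11) (46/3,12) (13,12)]

Clipped polygon: [(13,10) (16,10) (16,11) (46/3,12) (13,12)]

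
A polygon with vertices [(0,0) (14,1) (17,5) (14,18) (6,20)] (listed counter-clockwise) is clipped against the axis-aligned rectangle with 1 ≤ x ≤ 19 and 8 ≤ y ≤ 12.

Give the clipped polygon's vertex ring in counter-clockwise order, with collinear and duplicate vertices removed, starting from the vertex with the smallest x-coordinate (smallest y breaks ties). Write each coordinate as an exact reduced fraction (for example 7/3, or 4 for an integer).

Clipped polygon: [(12/5,8) (212/13,8) (200/13,12) (18/5,12)]

1. After x ≥ 1: [(1,10/3) (1,1/14) (14,1) (17,5) (14,18) (6,20)]
2. After x ≤ 19: [(1,10/3) (1,1/14) (14,1) (17,5) (14,18) (6,20)]
3. After y ≥ 8: [(12/5,8) (212/13,8) (14,18) (6,20)]
4. After y ≤ 12: [(18/5,12) (12/5,8) (212/13,8) (200/13,12)]
5. Canonical ring: [(12/5,8) (212/13,8) (200/13,12) (18/5,12)]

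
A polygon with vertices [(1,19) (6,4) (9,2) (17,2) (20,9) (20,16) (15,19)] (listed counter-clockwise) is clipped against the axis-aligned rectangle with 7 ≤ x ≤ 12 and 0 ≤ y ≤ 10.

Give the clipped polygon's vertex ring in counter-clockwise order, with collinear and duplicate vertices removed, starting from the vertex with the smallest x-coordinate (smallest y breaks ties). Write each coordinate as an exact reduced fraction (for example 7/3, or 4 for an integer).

Clipped polygon: [(7,10/3) (9,2) (12,2) (12,10) (7,10)]

1. After x ≥ 7: [(7,19) (7,10/3) (9,2) (17,2) (20,9) (20,16) (15,19)]
2. After x ≤ 12: [(12,19) (7,19) (7,10/3) (9,2) (12,2)]
3. After y ≥ 0: [(12,19) (7,19) (7,10/3) (9,2) (12,2)]
4. After y ≤ 10: [(12,10) (7,10) (7,10/3) (9,2) (12,2)]
5. Canonical ring: [(7,10/3) (9,2) (12,2) (12,10) (7,10)]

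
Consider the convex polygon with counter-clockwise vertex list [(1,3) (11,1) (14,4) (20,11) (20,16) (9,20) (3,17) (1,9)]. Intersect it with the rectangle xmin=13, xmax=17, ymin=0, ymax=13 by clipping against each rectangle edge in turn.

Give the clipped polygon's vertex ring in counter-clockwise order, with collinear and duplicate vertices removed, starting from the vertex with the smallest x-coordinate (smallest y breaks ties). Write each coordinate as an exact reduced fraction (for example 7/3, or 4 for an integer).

Clipped polygon: [(13,3) (14,4) (17,15/2) (17,13) (13,13)]

1. After x ≥ 13: [(13,3) (14,4) (20,11) (20,16) (13,204/11)]
2. After x ≤ 17: [(13,3) (14,4) (17,15/2) (17,188/11) (13,204/11)]
3. After y ≥ 0: [(13,3) (14,4) (17,15/2) (17,188/11) (13,204/11)]
4. After y ≤ 13: [(13,13) (13,3) (14,4) (17,15/2) (17,13)]
5. Canonical ring: [(13,3) (14,4) (17,15/2) (17,13) (13,13)]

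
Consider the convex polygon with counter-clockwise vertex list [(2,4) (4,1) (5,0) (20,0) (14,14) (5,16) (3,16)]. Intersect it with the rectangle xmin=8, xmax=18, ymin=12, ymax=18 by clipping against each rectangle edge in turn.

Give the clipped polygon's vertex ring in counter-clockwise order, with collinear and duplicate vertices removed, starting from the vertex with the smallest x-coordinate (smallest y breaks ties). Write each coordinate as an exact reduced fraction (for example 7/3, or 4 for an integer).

Clipped polygon: [(8,12) (104/7,12) (14,14) (8,46/3)]

1. After x ≥ 8: [(8,0) (20,0) (14,14) (8,46/3)]
2. After x ≤ 18: [(8,0) (18,0) (18,14/3) (14,14) (8,46/3)]
3. After y ≥ 12: [(8,12) (104/7,12) (14,14) (8,46/3)]
4. After y ≤ 18: [(8,12) (104/7,12) (14,14) (8,46/3)]
5. Canonical ring: [(8,12) (104/7,12) (14,14) (8,46/3)]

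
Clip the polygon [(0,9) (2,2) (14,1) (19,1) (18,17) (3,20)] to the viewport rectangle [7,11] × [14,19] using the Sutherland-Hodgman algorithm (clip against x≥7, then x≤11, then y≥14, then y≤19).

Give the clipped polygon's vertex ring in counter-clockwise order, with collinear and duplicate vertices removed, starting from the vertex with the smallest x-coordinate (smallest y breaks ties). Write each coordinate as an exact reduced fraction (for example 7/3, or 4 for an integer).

Clipped polygon: [(7,14) (11,14) (11,92/5) (8,19) (7,19)]

1. After x ≥ 7: [(7,19/12) (14,1) (19,1) (18,17) (7,96/5)]
2. After x ≤ 11: [(7,19/12) (11,5/4) (11,92/5) (7,96/5)]
3. After y ≥ 14: [(7,14) (11,14) (11,92/5) (7,96/5)]
4. After y ≤ 19: [(7,19) (7,14) (11,14) (11,92/5) (8,19)]
5. Canonical ring: [(7,14) (11,14) (11,92/5) (8,19) (7,19)]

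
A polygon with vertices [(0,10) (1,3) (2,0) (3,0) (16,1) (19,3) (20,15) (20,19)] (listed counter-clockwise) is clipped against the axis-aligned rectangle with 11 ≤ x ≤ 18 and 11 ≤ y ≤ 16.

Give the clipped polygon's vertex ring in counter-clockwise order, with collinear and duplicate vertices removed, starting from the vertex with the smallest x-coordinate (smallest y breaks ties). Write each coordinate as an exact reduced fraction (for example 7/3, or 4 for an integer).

1. After x ≥ 11: [(11,299/20) (11,8/13) (16,1) (19,3) (20,15) (20,19)]
2. After x ≤ 18: [(18,181/10) (11,299/20) (11,8/13) (16,1) (18,7/3)]
3. After y ≥ 11: [(18,11) (18,181/10) (11,299/20) (11,11)]
4. After y ≤ 16: [(18,11) (18,16) (40/3,16) (11,299/20) (11,11)]
5. Canonical ring: [(11,11) (18,11) (18,16) (40/3,16) (11,299/20)]

Clipped polygon: [(11,11) (18,11) (18,16) (40/3,16) (11,299/20)]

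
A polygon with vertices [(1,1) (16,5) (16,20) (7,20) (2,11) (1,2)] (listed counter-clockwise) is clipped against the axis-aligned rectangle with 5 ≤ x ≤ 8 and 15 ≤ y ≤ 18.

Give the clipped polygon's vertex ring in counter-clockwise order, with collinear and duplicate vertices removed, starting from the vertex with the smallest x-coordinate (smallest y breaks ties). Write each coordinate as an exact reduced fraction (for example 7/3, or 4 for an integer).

Clipped polygon: [(5,15) (8,15) (8,18) (53/9,18) (5,82/5)]

1. After x ≥ 5: [(5,31/15) (16,5) (16,20) (7,20) (5,82/5)]
2. After x ≤ 8: [(5,31/15) (8,43/15) (8,20) (7,20) (5,82/5)]
3. After y ≥ 15: [(5,15) (8,15) (8,20) (7,20) (5,82/5)]
4. After y ≤ 18: [(5,15) (8,15) (8,18) (53/9,18) (5,82/5)]
5. Canonical ring: [(5,15) (8,15) (8,18) (53/9,18) (5,82/5)]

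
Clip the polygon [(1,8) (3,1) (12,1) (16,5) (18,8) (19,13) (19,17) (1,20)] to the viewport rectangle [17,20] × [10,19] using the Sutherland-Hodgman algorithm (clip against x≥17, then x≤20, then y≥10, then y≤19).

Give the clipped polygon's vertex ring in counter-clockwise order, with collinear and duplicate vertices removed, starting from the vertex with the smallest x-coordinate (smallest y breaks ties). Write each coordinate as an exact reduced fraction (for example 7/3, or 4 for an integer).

1. After x ≥ 17: [(17,13/2) (18,8) (19,13) (19,17) (17,52/3)]
2. After x ≤ 20: [(17,13/2) (18,8) (19,13) (19,17) (17,52/3)]
3. After y ≥ 10: [(17,10) (92/5,10) (19,13) (19,17) (17,52/3)]
4. After y ≤ 19: [(17,10) (92/5,10) (19,13) (19,17) (17,52/3)]
5. Canonical ring: [(17,10) (92/5,10) (19,13) (19,17) (17,52/3)]

Clipped polygon: [(17,10) (92/5,10) (19,13) (19,17) (17,52/3)]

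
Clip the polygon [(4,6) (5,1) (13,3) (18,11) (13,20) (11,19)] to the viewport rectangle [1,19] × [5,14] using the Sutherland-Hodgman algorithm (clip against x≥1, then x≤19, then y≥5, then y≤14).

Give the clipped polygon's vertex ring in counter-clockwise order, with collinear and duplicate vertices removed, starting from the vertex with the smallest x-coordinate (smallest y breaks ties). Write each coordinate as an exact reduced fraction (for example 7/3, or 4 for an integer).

1. After x ≥ 1: [(4,6) (5,1) (13,3) (18,11) (13,20) (11,19)]
2. After x ≤ 19: [(4,6) (5,1) (13,3) (18,11) (13,20) (11,19)]
3. After y ≥ 5: [(4,6) (21/5,5) (57/4,5) (18,11) (13,20) (11,19)]
4. After y ≤ 14: [(108/13,14) (4,6) (21/5,5) (57/4,5) (18,11) (49/3,14)]
5. Canonical ring: [(4,6) (21/5,5) (57/4,5) (18,11) (49/3,14) (108/13,14)]

Clipped polygon: [(4,6) (21/5,5) (57/4,5) (18,11) (49/3,14) (108/13,14)]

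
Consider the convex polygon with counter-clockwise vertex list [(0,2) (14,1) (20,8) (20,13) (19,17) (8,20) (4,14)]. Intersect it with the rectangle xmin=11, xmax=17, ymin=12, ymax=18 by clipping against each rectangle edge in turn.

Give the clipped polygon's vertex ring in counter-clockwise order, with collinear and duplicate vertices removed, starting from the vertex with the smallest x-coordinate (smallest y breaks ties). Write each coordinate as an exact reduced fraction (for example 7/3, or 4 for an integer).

1. After x ≥ 11: [(11,17/14) (14,1) (20,8) (20,13) (19,17) (11,211/11)]
2. After x ≤ 17: [(11,17/14) (14,1) (17,9/2) (17,193/11) (11,211/11)]
3. After y ≥ 12: [(11,12) (17,12) (17,193/11) (11,211/11)]
4. After y ≤ 18: [(11,18) (11,12) (17,12) (17,193/11) (46/3,18)]
5. Canonical ring: [(11,12) (17,12) (17,193/11) (46/3,18) (11,18)]

Clipped polygon: [(11,12) (17,12) (17,193/11) (46/3,18) (11,18)]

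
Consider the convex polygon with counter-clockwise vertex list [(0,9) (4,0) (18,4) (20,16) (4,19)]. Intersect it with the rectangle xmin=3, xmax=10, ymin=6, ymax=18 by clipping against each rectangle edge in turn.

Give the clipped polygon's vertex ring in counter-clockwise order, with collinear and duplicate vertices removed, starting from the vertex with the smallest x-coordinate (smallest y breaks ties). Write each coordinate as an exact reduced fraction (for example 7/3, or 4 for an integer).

1. After x ≥ 3: [(3,33/2) (3,9/4) (4,0) (18,4) (20,16) (4,19)]
2. After x ≤ 10: [(3,33/2) (3,9/4) (4,0) (10,12/7) (10,143/8) (4,19)]
3. After y ≥ 6: [(3,33/2) (3,6) (10,6) (10,143/8) (4,19)]
4. After y ≤ 18: [(18/5,18) (3,33/2) (3,6) (10,6) (10,143/8) (28/3,18)]
5. Canonical ring: [(3,6) (10,6) (10,143/8) (28/3,18) (18/5,18) (3,33/2)]

Clipped polygon: [(3,6) (10,6) (10,143/8) (28/3,18) (18/5,18) (3,33/2)]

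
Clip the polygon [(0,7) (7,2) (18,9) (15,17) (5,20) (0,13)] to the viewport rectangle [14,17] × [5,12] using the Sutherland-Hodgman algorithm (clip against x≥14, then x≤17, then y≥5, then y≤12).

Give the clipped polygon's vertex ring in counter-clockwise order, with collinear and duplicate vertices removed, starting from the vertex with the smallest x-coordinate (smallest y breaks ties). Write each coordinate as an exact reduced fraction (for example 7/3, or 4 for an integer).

Clipped polygon: [(14,71/11) (17,92/11) (17,35/3) (135/8,12) (14,12)]

1. After x ≥ 14: [(14,71/11) (18,9) (15,17) (14,173/10)]
2. After x ≤ 17: [(14,71/11) (17,92/11) (17,35/3) (15,17) (14,173/10)]
3. After y ≥ 5: [(14,71/11) (17,92/11) (17,35/3) (15,17) (14,173/10)]
4. After y ≤ 12: [(14,12) (14,71/11) (17,92/11) (17,35/3) (135/8,12)]
5. Canonical ring: [(14,71/11) (17,92/11) (17,35/3) (135/8,12) (14,12)]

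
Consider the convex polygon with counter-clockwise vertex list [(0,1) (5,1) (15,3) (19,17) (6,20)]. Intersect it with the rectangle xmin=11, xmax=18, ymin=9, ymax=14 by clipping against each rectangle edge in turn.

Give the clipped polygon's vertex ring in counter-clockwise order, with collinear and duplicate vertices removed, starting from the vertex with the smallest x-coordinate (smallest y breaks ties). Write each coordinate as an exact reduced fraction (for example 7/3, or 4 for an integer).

1. After x ≥ 11: [(11,11/5) (15,3) (19,17) (11,245/13)]
2. After x ≤ 18: [(11,11/5) (15,3) (18,27/2) (18,224/13) (11,245/13)]
3. After y ≥ 9: [(11,9) (117/7,9) (18,27/2) (18,224/13) (11,245/13)]
4. After y ≤ 14: [(11,14) (11,9) (117/7,9) (18,27/2) (18,14)]
5. Canonical ring: [(11,9) (117/7,9) (18,27/2) (18,14) (11,14)]

Clipped polygon: [(11,9) (117/7,9) (18,27/2) (18,14) (11,14)]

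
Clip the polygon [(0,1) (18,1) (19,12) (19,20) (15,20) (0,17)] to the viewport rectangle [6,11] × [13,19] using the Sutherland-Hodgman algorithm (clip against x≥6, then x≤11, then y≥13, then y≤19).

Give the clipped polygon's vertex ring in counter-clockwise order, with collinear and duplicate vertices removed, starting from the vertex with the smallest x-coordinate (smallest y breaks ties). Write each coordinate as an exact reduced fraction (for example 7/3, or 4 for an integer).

Clipped polygon: [(6,13) (11,13) (11,19) (10,19) (6,91/5)]

1. After x ≥ 6: [(6,1) (18,1) (19,12) (19,20) (15,20) (6,91/5)]
2. After x ≤ 11: [(6,1) (11,1) (11,96/5) (6,91/5)]
3. After y ≥ 13: [(6,13) (11,13) (11,96/5) (6,91/5)]
4. After y ≤ 19: [(6,13) (11,13) (11,19) (10,19) (6,91/5)]
5. Canonical ring: [(6,13) (11,13) (11,19) (10,19) (6,91/5)]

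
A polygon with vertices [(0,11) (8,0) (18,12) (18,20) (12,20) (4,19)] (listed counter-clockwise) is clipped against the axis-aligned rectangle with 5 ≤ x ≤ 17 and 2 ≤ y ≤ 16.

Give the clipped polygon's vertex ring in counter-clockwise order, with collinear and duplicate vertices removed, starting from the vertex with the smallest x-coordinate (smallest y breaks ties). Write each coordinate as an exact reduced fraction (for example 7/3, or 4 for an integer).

1. After x ≥ 5: [(5,33/8) (8,0) (18,12) (18,20) (12,20) (5,153/8)]
2. After x ≤ 17: [(5,33/8) (8,0) (17,54/5) (17,20) (12,20) (5,153/8)]
3. After y ≥ 2: [(5,33/8) (72/11,2) (29/3,2) (17,54/5) (17,20) (12,20) (5,153/8)]
4. After y ≤ 16: [(5,16) (5,33/8) (72/11,2) (29/3,2) (17,54/5) (17,16)]
5. Canonical ring: [(5,33/8) (72/11,2) (29/3,2) (17,54/5) (17,16) (5,16)]

Clipped polygon: [(5,33/8) (72/11,2) (29/3,2) (17,54/5) (17,16) (5,16)]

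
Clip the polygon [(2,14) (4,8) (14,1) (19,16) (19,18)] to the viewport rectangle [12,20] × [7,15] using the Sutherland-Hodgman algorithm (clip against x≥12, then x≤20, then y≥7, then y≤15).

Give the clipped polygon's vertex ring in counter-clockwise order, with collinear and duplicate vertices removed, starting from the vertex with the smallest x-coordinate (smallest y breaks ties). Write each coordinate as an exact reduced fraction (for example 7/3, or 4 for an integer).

1. After x ≥ 12: [(12,278/17) (12,12/5) (14,1) (19,16) (19,18)]
2. After x ≤ 20: [(12,278/17) (12,12/5) (14,1) (19,16) (19,18)]
3. After y ≥ 7: [(12,278/17) (12,7) (16,7) (19,16) (19,18)]
4. After y ≤ 15: [(12,15) (12,7) (16,7) (56/3,15)]
5. Canonical ring: [(12,7) (16,7) (56/3,15) (12,15)]

Clipped polygon: [(12,7) (16,7) (56/3,15) (12,15)]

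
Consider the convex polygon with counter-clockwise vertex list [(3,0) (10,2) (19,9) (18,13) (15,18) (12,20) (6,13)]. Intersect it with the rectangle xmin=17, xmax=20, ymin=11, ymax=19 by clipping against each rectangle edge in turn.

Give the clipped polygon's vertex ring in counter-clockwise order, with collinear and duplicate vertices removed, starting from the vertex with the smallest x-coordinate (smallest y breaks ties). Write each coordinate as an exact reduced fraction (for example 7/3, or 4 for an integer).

Clipped polygon: [(17,11) (37/2,11) (18,13) (17,44/3)]

1. After x ≥ 17: [(17,67/9) (19,9) (18,13) (17,44/3)]
2. After x ≤ 20: [(17,67/9) (19,9) (18,13) (17,44/3)]
3. After y ≥ 11: [(17,11) (37/2,11) (18,13) (17,44/3)]
4. After y ≤ 19: [(17,11) (37/2,11) (18,13) (17,44/3)]
5. Canonical ring: [(17,11) (37/2,11) (18,13) (17,44/3)]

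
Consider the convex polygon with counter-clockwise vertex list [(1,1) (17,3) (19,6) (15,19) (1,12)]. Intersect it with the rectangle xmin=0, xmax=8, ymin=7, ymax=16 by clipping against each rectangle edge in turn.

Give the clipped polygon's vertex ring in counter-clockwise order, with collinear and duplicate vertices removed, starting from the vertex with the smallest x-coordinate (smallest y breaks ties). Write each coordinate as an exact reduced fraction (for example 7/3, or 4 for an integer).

1. After x ≥ 0: [(1,1) (17,3) (19,6) (15,19) (1,12)]
2. After x ≤ 8: [(1,1) (8,15/8) (8,31/2) (1,12)]
3. After y ≥ 7: [(1,7) (8,7) (8,31/2) (1,12)]
4. After y ≤ 16: [(1,7) (8,7) (8,31/2) (1,12)]
5. Canonical ring: [(1,7) (8,7) (8,31/2) (1,12)]

Clipped polygon: [(1,7) (8,7) (8,31/2) (1,12)]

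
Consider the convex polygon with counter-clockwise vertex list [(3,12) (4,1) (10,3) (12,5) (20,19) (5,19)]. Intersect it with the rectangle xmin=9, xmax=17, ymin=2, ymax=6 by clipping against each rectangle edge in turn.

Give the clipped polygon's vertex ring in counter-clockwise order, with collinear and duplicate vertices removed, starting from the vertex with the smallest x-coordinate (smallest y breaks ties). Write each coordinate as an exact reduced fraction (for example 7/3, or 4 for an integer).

1. After x ≥ 9: [(9,8/3) (10,3) (12,5) (20,19) (9,19)]
2. After x ≤ 17: [(9,8/3) (10,3) (12,5) (17,55/4) (17,19) (9,19)]
3. After y ≥ 2: [(9,8/3) (10,3) (12,5) (17,55/4) (17,19) (9,19)]
4. After y ≤ 6: [(9,6) (9,8/3) (10,3) (12,5) (88/7,6)]
5. Canonical ring: [(9,8/3) (10,3) (12,5) (88/7,6) (9,6)]

Clipped polygon: [(9,8/3) (10,3) (12,5) (88/7,6) (9,6)]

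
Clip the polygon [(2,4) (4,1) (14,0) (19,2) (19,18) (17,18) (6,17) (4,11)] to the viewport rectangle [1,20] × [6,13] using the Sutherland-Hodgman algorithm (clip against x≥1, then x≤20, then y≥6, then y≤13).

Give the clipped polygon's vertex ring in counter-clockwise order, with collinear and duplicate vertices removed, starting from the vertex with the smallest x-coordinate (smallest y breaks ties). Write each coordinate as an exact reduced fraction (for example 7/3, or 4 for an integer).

1. After x ≥ 1: [(2,4) (4,1) (14,0) (19,2) (19,18) (17,18) (6,17) (4,11)]
2. After x ≤ 20: [(2,4) (4,1) (14,0) (19,2) (19,18) (17,18) (6,17) (4,11)]
3. After y ≥ 6: [(18/7,6) (19,6) (19,18) (17,18) (6,17) (4,11)]
4. After y ≤ 13: [(18/7,6) (19,6) (19,13) (14/3,13) (4,11)]
5. Canonical ring: [(18/7,6) (19,6) (19,13) (14/3,13) (4,11)]

Clipped polygon: [(18/7,6) (19,6) (19,13) (14/3,13) (4,11)]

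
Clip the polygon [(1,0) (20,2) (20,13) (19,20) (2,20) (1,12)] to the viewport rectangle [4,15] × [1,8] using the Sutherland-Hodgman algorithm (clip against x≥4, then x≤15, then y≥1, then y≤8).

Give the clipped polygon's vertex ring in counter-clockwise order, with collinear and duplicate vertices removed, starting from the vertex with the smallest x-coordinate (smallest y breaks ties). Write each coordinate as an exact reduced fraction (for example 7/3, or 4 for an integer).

Clipped polygon: [(4,1) (21/2,1) (15,28/19) (15,8) (4,8)]

1. After x ≥ 4: [(4,6/19) (20,2) (20,13) (19,20) (4,20)]
2. After x ≤ 15: [(4,6/19) (15,28/19) (15,20) (4,20)]
3. After y ≥ 1: [(4,1) (21/2,1) (15,28/19) (15,20) (4,20)]
4. After y ≤ 8: [(4,8) (4,1) (21/2,1) (15,28/19) (15,8)]
5. Canonical ring: [(4,1) (21/2,1) (15,28/19) (15,8) (4,8)]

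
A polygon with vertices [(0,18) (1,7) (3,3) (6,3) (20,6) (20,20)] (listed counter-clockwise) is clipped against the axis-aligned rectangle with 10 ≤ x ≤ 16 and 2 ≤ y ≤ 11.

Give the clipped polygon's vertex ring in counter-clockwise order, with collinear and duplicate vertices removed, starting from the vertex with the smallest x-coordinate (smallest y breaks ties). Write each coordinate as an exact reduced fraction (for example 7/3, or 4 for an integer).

Clipped polygon: [(10,27/7) (16,36/7) (16,11) (10,11)]

1. After x ≥ 10: [(10,19) (10,27/7) (20,6) (20,20)]
2. After x ≤ 16: [(16,98/5) (10,19) (10,27/7) (16,36/7)]
3. After y ≥ 2: [(16,98/5) (10,19) (10,27/7) (16,36/7)]
4. After y ≤ 11: [(16,11) (10,11) (10,27/7) (16,36/7)]
5. Canonical ring: [(10,27/7) (16,36/7) (16,11) (10,11)]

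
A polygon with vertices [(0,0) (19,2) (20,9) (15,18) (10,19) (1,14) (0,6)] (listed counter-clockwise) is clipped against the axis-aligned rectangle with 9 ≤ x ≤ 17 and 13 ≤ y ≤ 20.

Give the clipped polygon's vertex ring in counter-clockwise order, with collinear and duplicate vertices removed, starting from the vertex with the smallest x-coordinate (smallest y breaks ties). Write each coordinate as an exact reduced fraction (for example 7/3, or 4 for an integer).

Clipped polygon: [(9,13) (17,13) (17,72/5) (15,18) (10,19) (9,166/9)]

1. After x ≥ 9: [(9,18/19) (19,2) (20,9) (15,18) (10,19) (9,166/9)]
2. After x ≤ 17: [(9,18/19) (17,34/19) (17,72/5) (15,18) (10,19) (9,166/9)]
3. After y ≥ 13: [(9,13) (17,13) (17,72/5) (15,18) (10,19) (9,166/9)]
4. After y ≤ 20: [(9,13) (17,13) (17,72/5) (15,18) (10,19) (9,166/9)]
5. Canonical ring: [(9,13) (17,13) (17,72/5) (15,18) (10,19) (9,166/9)]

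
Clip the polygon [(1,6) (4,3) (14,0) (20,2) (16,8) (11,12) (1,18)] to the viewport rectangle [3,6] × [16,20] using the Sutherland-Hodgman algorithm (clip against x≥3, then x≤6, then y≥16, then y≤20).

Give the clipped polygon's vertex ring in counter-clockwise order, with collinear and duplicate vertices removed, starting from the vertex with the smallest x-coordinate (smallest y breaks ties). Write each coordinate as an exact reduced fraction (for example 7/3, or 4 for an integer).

1. After x ≥ 3: [(3,4) (4,3) (14,0) (20,2) (16,8) (11,12) (3,84/5)]
2. After x ≤ 6: [(3,4) (4,3) (6,12/5) (6,15) (3,84/5)]
3. After y ≥ 16: [(3,16) (13/3,16) (3,84/5)]
4. After y ≤ 20: [(3,16) (13/3,16) (3,84/5)]
5. Canonical ring: [(3,16) (13/3,16) (3,84/5)]

Clipped polygon: [(3,16) (13/3,16) (3,84/5)]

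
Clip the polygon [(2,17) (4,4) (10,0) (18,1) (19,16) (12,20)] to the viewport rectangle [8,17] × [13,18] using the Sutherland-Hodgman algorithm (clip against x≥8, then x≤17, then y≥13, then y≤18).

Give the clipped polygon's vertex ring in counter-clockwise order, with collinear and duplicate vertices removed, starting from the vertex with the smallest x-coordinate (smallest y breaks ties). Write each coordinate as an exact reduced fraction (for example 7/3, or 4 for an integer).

1. After x ≥ 8: [(8,94/5) (8,4/3) (10,0) (18,1) (19,16) (12,20)]
2. After x ≤ 17: [(8,94/5) (8,4/3) (10,0) (17,7/8) (17,120/7) (12,20)]
3. After y ≥ 13: [(8,94/5) (8,13) (17,13) (17,120/7) (12,20)]
4. After y ≤ 18: [(8,18) (8,13) (17,13) (17,120/7) (31/2,18)]
5. Canonical ring: [(8,13) (17,13) (17,120/7) (31/2,18) (8,18)]

Clipped polygon: [(8,13) (17,13) (17,120/7) (31/2,18) (8,18)]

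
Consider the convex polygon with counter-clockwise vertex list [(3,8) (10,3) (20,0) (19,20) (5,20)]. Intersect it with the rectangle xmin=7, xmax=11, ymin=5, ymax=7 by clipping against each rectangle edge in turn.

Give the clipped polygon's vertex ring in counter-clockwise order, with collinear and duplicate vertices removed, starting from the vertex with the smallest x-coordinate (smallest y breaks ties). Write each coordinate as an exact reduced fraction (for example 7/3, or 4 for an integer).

Clipped polygon: [(7,36/7) (36/5,5) (11,5) (11,7) (7,7)]

1. After x ≥ 7: [(7,36/7) (10,3) (20,0) (19,20) (7,20)]
2. After x ≤ 11: [(7,36/7) (10,3) (11,27/10) (11,20) (7,20)]
3. After y ≥ 5: [(7,36/7) (36/5,5) (11,5) (11,20) (7,20)]
4. After y ≤ 7: [(7,7) (7,36/7) (36/5,5) (11,5) (11,7)]
5. Canonical ring: [(7,36/7) (36/5,5) (11,5) (11,7) (7,7)]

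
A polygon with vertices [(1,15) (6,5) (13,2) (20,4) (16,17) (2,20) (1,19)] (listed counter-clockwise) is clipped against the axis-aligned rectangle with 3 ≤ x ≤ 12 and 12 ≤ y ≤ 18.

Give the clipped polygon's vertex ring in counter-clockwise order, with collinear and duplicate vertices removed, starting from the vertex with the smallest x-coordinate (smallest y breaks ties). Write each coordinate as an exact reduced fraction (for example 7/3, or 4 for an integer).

1. After x ≥ 3: [(3,11) (6,5) (13,2) (20,4) (16,17) (3,277/14)]
2. After x ≤ 12: [(3,11) (6,5) (12,17/7) (12,125/7) (3,277/14)]
3. After y ≥ 12: [(3,12) (12,12) (12,125/7) (3,277/14)]
4. After y ≤ 18: [(3,18) (3,12) (12,12) (12,125/7) (34/3,18)]
5. Canonical ring: [(3,12) (12,12) (12,125/7) (34/3,18) (3,18)]

Clipped polygon: [(3,12) (12,12) (12,125/7) (34/3,18) (3,18)]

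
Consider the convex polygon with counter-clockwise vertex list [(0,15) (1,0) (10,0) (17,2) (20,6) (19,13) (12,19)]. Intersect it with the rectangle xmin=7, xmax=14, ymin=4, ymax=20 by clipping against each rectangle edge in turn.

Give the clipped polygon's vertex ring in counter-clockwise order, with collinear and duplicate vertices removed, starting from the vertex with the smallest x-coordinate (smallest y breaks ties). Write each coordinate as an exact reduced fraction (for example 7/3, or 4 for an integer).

1. After x ≥ 7: [(7,52/3) (7,0) (10,0) (17,2) (20,6) (19,13) (12,19)]
2. After x ≤ 14: [(7,52/3) (7,0) (10,0) (14,8/7) (14,121/7) (12,19)]
3. After y ≥ 4: [(7,52/3) (7,4) (14,4) (14,121/7) (12,19)]
4. After y ≤ 20: [(7,52/3) (7,4) (14,4) (14,121/7) (12,19)]
5. Canonical ring: [(7,4) (14,4) (14,121/7) (12,19) (7,52/3)]

Clipped polygon: [(7,4) (14,4) (14,121/7) (12,19) (7,52/3)]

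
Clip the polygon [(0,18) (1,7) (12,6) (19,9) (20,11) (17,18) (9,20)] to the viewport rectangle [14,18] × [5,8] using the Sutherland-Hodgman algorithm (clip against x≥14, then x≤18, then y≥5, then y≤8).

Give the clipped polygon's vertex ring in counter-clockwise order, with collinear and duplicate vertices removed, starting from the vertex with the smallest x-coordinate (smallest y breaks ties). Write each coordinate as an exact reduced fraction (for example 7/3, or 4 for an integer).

Clipped polygon: [(14,48/7) (50/3,8) (14,8)]

1. After x ≥ 14: [(14,48/7) (19,9) (20,11) (17,18) (14,75/4)]
2. After x ≤ 18: [(14,48/7) (18,60/7) (18,47/3) (17,18) (14,75/4)]
3. After y ≥ 5: [(14,48/7) (18,60/7) (18,47/3) (17,18) (14,75/4)]
4. After y ≤ 8: [(14,8) (14,48/7) (50/3,8)]
5. Canonical ring: [(14,48/7) (50/3,8) (14,8)]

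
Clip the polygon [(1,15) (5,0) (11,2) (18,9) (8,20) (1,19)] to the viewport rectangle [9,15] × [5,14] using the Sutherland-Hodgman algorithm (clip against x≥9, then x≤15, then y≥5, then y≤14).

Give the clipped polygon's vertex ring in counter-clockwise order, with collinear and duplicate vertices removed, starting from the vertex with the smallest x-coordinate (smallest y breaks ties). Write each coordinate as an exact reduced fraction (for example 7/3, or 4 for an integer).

Clipped polygon: [(9,5) (14,5) (15,6) (15,123/10) (148/11,14) (9,14)]

1. After x ≥ 9: [(9,4/3) (11,2) (18,9) (9,189/10)]
2. After x ≤ 15: [(9,4/3) (11,2) (15,6) (15,123/10) (9,189/10)]
3. After y ≥ 5: [(9,5) (14,5) (15,6) (15,123/10) (9,189/10)]
4. After y ≤ 14: [(9,14) (9,5) (14,5) (15,6) (15,123/10) (148/11,14)]
5. Canonical ring: [(9,5) (14,5) (15,6) (15,123/10) (148/11,14) (9,14)]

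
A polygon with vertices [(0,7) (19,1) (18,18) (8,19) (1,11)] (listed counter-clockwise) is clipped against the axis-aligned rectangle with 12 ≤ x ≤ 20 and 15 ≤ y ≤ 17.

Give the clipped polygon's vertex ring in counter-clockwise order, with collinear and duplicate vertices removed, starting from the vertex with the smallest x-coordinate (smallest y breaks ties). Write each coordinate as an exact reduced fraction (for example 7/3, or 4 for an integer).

1. After x ≥ 12: [(12,61/19) (19,1) (18,18) (12,93/5)]
2. After x ≤ 20: [(12,61/19) (19,1) (18,18) (12,93/5)]
3. After y ≥ 15: [(12,15) (309/17,15) (18,18) (12,93/5)]
4. After y ≤ 17: [(12,17) (12,15) (309/17,15) (307/17,17)]
5. Canonical ring: [(12,15) (309/17,15) (307/17,17) (12,17)]

Clipped polygon: [(12,15) (309/17,15) (307/17,17) (12,17)]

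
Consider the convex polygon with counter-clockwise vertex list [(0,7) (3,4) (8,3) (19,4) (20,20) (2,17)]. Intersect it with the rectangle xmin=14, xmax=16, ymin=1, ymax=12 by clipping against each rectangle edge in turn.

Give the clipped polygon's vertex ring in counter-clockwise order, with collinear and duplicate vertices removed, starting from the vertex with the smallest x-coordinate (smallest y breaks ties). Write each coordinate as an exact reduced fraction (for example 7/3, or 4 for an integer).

1. After x ≥ 14: [(14,39/11) (19,4) (20,20) (14,19)]
2. After x ≤ 16: [(14,39/11) (16,41/11) (16,58/3) (14,19)]
3. After y ≥ 1: [(14,39/11) (16,41/11) (16,58/3) (14,19)]
4. After y ≤ 12: [(14,12) (14,39/11) (16,41/11) (16,12)]
5. Canonical ring: [(14,39/11) (16,41/11) (16,12) (14,12)]

Clipped polygon: [(14,39/11) (16,41/11) (16,12) (14,12)]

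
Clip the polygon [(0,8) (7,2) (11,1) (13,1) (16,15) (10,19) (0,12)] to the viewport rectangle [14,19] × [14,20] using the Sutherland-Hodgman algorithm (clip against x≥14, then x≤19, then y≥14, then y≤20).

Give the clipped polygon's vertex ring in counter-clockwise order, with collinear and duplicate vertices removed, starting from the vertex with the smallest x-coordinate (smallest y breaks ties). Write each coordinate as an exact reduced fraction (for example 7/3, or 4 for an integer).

Clipped polygon: [(14,14) (221/14,14) (16,15) (14,49/3)]

1. After x ≥ 14: [(14,17/3) (16,15) (14,49/3)]
2. After x ≤ 19: [(14,17/3) (16,15) (14,49/3)]
3. After y ≥ 14: [(14,14) (221/14,14) (16,15) (14,49/3)]
4. After y ≤ 20: [(14,14) (221/14,14) (16,15) (14,49/3)]
5. Canonical ring: [(14,14) (221/14,14) (16,15) (14,49/3)]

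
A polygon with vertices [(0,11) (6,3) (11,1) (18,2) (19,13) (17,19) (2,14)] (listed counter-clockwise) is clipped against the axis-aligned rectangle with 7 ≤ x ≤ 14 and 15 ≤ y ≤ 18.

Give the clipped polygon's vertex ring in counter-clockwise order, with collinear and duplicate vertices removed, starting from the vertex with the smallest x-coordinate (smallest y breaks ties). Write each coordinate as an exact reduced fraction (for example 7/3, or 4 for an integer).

1. After x ≥ 7: [(7,13/5) (11,1) (18,2) (19,13) (17,19) (7,47/3)]
2. After x ≤ 14: [(7,13/5) (11,1) (14,10/7) (14,18) (7,47/3)]
3. After y ≥ 15: [(7,15) (14,15) (14,18) (7,47/3)]
4. After y ≤ 18: [(7,15) (14,15) (14,18) (7,47/3)]
5. Canonical ring: [(7,15) (14,15) (14,18) (7,47/3)]

Clipped polygon: [(7,15) (14,15) (14,18) (7,47/3)]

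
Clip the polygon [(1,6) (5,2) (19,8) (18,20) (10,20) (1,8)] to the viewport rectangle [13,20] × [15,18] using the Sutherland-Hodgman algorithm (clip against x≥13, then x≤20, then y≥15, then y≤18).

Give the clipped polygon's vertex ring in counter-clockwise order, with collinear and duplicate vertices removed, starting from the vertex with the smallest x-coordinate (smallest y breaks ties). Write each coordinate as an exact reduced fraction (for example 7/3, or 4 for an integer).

1. After x ≥ 13: [(13,38/7) (19,8) (18,20) (13,20)]
2. After x ≤ 20: [(13,38/7) (19,8) (18,20) (13,20)]
3. After y ≥ 15: [(13,15) (221/12,15) (18,20) (13,20)]
4. After y ≤ 18: [(13,18) (13,15) (221/12,15) (109/6,18)]
5. Canonical ring: [(13,15) (221/12,15) (109/6,18) (13,18)]

Clipped polygon: [(13,15) (221/12,15) (109/6,18) (13,18)]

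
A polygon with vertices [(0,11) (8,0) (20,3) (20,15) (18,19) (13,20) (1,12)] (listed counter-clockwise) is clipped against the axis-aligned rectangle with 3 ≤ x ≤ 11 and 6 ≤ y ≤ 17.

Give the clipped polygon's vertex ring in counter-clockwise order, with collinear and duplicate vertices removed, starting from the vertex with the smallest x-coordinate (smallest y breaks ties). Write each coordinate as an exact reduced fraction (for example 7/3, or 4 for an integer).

1. After x ≥ 3: [(3,55/8) (8,0) (20,3) (20,15) (18,19) (13,20) (3,40/3)]
2. After x ≤ 11: [(3,55/8) (8,0) (11,3/4) (11,56/3) (3,40/3)]
3. After y ≥ 6: [(3,55/8) (40/11,6) (11,6) (11,56/3) (3,40/3)]
4. After y ≤ 17: [(3,55/8) (40/11,6) (11,6) (11,17) (17/2,17) (3,40/3)]
5. Canonical ring: [(3,55/8) (40/11,6) (11,6) (11,17) (17/2,17) (3,40/3)]

Clipped polygon: [(3,55/8) (40/11,6) (11,6) (11,17) (17/2,17) (3,40/3)]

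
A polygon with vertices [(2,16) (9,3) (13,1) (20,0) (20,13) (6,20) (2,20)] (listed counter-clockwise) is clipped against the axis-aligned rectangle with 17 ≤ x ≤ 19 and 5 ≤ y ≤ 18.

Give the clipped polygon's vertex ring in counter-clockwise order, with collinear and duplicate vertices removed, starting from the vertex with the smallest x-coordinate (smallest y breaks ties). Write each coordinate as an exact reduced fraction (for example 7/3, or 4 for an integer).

1. After x ≥ 17: [(17,3/7) (20,0) (20,13) (17,29/2)]
2. After x ≤ 19: [(17,3/7) (19,1/7) (19,27/2) (17,29/2)]
3. After y ≥ 5: [(17,5) (19,5) (19,27/2) (17,29/2)]
4. After y ≤ 18: [(17,5) (19,5) (19,27/2) (17,29/2)]
5. Canonical ring: [(17,5) (19,5) (19,27/2) (17,29/2)]

Clipped polygon: [(17,5) (19,5) (19,27/2) (17,29/2)]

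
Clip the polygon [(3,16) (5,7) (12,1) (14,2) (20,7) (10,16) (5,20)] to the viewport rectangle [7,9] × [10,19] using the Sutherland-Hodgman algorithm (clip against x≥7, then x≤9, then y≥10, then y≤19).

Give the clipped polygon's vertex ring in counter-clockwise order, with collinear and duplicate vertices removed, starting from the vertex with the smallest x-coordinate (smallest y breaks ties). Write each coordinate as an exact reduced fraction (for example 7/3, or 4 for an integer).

Clipped polygon: [(7,10) (9,10) (9,84/5) (7,92/5)]

1. After x ≥ 7: [(7,37/7) (12,1) (14,2) (20,7) (10,16) (7,92/5)]
2. After x ≤ 9: [(7,37/7) (9,25/7) (9,84/5) (7,92/5)]
3. After y ≥ 10: [(7,10) (9,10) (9,84/5) (7,92/5)]
4. After y ≤ 19: [(7,10) (9,10) (9,84/5) (7,92/5)]
5. Canonical ring: [(7,10) (9,10) (9,84/5) (7,92/5)]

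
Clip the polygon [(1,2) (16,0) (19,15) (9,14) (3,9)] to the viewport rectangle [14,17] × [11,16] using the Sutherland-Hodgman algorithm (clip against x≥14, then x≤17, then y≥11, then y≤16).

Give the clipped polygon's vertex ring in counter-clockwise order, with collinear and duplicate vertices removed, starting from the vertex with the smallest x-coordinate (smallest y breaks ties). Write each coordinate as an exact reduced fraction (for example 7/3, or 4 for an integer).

1. After x ≥ 14: [(14,4/15) (16,0) (19,15) (14,29/2)]
2. After x ≤ 17: [(14,4/15) (16,0) (17,5) (17,74/5) (14,29/2)]
3. After y ≥ 11: [(14,11) (17,11) (17,74/5) (14,29/2)]
4. After y ≤ 16: [(14,11) (17,11) (17,74/5) (14,29/2)]
5. Canonical ring: [(14,11) (17,11) (17,74/5) (14,29/2)]

Clipped polygon: [(14,11) (17,11) (17,74/5) (14,29/2)]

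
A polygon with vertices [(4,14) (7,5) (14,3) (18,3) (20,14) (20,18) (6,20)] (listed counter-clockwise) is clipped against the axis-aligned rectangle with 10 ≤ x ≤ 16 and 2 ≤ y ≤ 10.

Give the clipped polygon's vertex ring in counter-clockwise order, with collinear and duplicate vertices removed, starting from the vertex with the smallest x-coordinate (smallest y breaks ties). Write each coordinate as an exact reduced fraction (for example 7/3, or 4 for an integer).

1. After x ≥ 10: [(10,29/7) (14,3) (18,3) (20,14) (20,18) (10,136/7)]
2. After x ≤ 16: [(10,29/7) (14,3) (16,3) (16,130/7) (10,136/7)]
3. After y ≥ 2: [(10,29/7) (14,3) (16,3) (16,130/7) (10,136/7)]
4. After y ≤ 10: [(10,10) (10,29/7) (14,3) (16,3) (16,10)]
5. Canonical ring: [(10,29/7) (14,3) (16,3) (16,10) (10,10)]

Clipped polygon: [(10,29/7) (14,3) (16,3) (16,10) (10,10)]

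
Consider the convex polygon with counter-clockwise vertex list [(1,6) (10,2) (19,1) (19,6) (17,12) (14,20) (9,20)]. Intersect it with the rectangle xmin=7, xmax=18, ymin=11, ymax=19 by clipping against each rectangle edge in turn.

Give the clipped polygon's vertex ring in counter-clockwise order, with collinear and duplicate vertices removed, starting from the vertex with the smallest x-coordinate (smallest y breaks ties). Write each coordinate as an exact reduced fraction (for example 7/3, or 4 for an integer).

Clipped polygon: [(7,11) (52/3,11) (17,12) (115/8,19) (59/7,19) (7,33/2)]

1. After x ≥ 7: [(7,33/2) (7,10/3) (10,2) (19,1) (19,6) (17,12) (14,20) (9,20)]
2. After x ≤ 18: [(7,33/2) (7,10/3) (10,2) (18,10/9) (18,9) (17,12) (14,20) (9,20)]
3. After y ≥ 11: [(7,33/2) (7,11) (52/3,11) (17,12) (14,20) (9,20)]
4. After y ≤ 19: [(59/7,19) (7,33/2) (7,11) (52/3,11) (17,12) (115/8,19)]
5. Canonical ring: [(7,11) (52/3,11) (17,12) (115/8,19) (59/7,19) (7,33/2)]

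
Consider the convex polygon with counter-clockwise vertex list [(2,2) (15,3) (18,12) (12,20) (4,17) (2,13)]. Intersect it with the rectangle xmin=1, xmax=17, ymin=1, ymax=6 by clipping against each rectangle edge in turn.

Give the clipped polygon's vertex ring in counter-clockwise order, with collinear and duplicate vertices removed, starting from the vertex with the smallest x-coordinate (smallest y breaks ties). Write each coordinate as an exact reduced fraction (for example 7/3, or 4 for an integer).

Clipped polygon: [(2,2) (15,3) (16,6) (2,6)]

1. After x ≥ 1: [(2,2) (15,3) (18,12) (12,20) (4,17) (2,13)]
2. After x ≤ 17: [(2,2) (15,3) (17,9) (17,40/3) (12,20) (4,17) (2,13)]
3. After y ≥ 1: [(2,2) (15,3) (17,9) (17,40/3) (12,20) (4,17) (2,13)]
4. After y ≤ 6: [(2,6) (2,2) (15,3) (16,6)]
5. Canonical ring: [(2,2) (15,3) (16,6) (2,6)]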